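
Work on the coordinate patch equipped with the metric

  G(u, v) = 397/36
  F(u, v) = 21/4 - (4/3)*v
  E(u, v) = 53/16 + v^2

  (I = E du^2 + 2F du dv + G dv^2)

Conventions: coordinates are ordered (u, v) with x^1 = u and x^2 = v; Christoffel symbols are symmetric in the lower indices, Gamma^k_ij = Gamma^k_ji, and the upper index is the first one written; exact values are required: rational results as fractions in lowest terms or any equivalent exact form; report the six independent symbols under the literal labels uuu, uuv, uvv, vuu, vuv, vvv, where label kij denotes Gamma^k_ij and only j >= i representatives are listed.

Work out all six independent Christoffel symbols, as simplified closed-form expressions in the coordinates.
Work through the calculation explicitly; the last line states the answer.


E = 53/16 + v^2; F = 21/4 - (4/3)*v; G = 397/36
Gamma^k_ij = (1/2) g^{kl} (d_i g_jl + d_j g_il - d_l g_ij), with g^inv = (1/(EG-F^2)) [[G, -F], [-F, E]]
first partials: E_u = 0, E_v = 2*v, F_u = 0, F_v = -4/3, G_u = 0, G_v = 0
D = EG - F^2 = 5165/576 + 14*v + (37/4)*v^2
expanded: Gamma^u_uu = (G E_u - 2F F_u + F E_v)/(2D), Gamma^u_uv = (G E_v - F G_u)/(2D), Gamma^u_vv = (2G F_v - G G_u - F G_v)/(2D), Gamma^v_uu = (2E F_u - E E_v - F E_u)/(2D), Gamma^v_uv = (E G_u - F E_v)/(2D), Gamma^v_vv = (E G_v - 2F F_v + F G_u)/(2D); substitute and cancel common factors

Answer: Gamma_uuu = (-768*v^2 + 3024*v)/(5328*v^2 + 8064*v + 5165), Gamma_uuv = 6352*v/(5328*v^2 + 8064*v + 5165), Gamma_uvv = -25408/(15984*v^2 + 24192*v + 15495), Gamma_vuu = (-576*v^3 - 1908*v)/(5328*v^2 + 8064*v + 5165), Gamma_vuv = (768*v^2 - 3024*v)/(5328*v^2 + 8064*v + 5165), Gamma_vvv = (4032 - 1024*v)/(5328*v^2 + 8064*v + 5165)


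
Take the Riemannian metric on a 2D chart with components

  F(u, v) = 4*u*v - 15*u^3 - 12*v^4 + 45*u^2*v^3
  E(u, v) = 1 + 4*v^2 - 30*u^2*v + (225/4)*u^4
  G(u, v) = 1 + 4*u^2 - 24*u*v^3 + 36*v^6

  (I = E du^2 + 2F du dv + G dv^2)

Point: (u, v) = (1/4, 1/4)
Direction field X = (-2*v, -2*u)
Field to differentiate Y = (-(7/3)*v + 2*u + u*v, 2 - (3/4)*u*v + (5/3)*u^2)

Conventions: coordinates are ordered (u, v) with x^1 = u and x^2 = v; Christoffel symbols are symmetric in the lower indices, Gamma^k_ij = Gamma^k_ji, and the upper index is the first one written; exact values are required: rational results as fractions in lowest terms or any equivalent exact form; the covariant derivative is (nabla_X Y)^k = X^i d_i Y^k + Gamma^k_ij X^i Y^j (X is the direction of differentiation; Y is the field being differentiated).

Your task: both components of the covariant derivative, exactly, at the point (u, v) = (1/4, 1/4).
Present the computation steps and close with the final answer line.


E = 1025/1024, F = 13/1024, G = 1193/1024 at the point
E_u = -15/64, E_v = 1/8, F_u = -187/128, F_v = 199/256, G_u = 13/8, G_v = -117/128
EG - F^2 = 597/512;  g^inv = (512/597) * [[1193/1024, -13/1024], [-13/1024, 1025/1024]]
first-kind symbols [ij,l] = (1/2)(d_i g_jl + d_j g_il - d_l g_ij): [uu,u] = E_u/2 = -15/128, [uu,v] = F_u - E_v/2 = -195/128, [uv,u] = E_v/2 = 1/16, [uv,v] = G_u/2 = 13/16, [vv,u] = F_v - G_u/2 = -9/256, [vv,v] = G_v/2 = -117/256
Gamma^u_ij = (G*[ij,u] - F*[ij,v])/(EG - F^2), Gamma^v_ij = (E*[ij,v] - F*[ij,u])/(EG - F^2)
Gamma_uuu = -20/199, Gamma_uuv = 32/597, Gamma_uvv = -6/199, Gamma_vuu = -260/199, Gamma_vuv = 416/597, Gamma_vvv = -78/199
X = (-1/2, -1/2), Y = (-1/48, 395/192) at the point

Answer: (nabla_X Y)^u = -12373/114624, (nabla_X Y)^v = -62941/114624


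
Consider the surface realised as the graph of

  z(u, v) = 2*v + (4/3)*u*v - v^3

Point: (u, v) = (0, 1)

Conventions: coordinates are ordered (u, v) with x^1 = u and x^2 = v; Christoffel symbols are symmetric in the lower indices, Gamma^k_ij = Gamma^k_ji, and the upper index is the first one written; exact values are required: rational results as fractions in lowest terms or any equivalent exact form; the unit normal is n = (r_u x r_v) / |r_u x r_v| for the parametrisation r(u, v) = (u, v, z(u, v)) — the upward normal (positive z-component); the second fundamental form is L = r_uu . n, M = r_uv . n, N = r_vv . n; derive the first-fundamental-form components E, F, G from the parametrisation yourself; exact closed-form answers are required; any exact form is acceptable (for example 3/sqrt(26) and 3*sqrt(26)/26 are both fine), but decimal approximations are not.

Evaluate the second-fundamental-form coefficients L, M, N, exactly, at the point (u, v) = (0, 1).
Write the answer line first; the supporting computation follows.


Answer: L = 0, M = 2*sqrt(34)/17, N = -9*sqrt(34)/17

z_u = 4/3, z_v = -1, z_uu = 0, z_uv = 4/3, z_vv = -6
E = 25/9, F = -4/3, G = 2; answer radicand W^2 = 34/9
unnormalised second-form numerators: l = 0, m = 4/3, n = -6; L = l/sqrt(34/9), and similarly M = m/sqrt(W^2), N = n/sqrt(W^2)


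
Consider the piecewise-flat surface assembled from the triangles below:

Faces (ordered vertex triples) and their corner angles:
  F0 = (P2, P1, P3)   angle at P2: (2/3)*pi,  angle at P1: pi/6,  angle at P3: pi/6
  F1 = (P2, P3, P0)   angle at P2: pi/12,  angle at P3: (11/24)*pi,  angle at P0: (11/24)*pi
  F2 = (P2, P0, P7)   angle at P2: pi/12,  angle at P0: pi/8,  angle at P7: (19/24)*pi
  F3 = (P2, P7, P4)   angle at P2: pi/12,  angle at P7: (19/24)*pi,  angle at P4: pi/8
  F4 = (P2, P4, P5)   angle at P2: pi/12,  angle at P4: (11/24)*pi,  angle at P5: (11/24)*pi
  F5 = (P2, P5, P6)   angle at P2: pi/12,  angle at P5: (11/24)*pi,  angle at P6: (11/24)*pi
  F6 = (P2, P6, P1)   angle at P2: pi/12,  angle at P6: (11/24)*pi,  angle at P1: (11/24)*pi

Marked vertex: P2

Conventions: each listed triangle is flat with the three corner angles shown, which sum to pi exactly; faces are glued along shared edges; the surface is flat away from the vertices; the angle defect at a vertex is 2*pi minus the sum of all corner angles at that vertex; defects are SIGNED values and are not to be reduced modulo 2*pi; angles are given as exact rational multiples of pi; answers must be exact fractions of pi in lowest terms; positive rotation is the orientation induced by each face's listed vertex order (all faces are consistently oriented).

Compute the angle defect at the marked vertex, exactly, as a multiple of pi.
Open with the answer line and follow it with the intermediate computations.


Answer: defect(P2) = (5/6)*pi

Sum of corner angles at P2: (7/6)*pi
defect = 2*pi - (7/6)*pi


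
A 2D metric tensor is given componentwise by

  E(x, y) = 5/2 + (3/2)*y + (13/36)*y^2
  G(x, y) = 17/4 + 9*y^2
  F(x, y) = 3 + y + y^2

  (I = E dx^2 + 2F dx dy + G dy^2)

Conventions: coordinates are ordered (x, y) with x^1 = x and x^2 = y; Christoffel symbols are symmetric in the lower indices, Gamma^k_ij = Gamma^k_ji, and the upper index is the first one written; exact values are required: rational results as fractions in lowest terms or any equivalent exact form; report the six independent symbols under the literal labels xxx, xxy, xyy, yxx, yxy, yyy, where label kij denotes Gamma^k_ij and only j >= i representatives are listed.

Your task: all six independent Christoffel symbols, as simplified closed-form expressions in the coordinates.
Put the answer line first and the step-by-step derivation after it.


Answer: Gamma_xxx = (52*y^3 + 160*y^2 + 264*y + 324)/(324*y^4 + 1656*y^3 + 2453*y^2 + 54*y + 234), Gamma_xxy = (468*y^3 + 972*y^2 + 221*y + 459)/(324*y^4 + 1656*y^3 + 2453*y^2 + 54*y + 234), Gamma_xyy = (1296*y^3 - 2664*y + 612)/(324*y^4 + 1656*y^3 + 2453*y^2 + 54*y + 234), Gamma_yxx = (-169*y^3 - 1053*y^2 - 2628*y - 2430)/(2916*y^4 + 14904*y^3 + 22077*y^2 + 486*y + 2106), Gamma_yxy = (-52*y^3 - 160*y^2 - 264*y - 324)/(324*y^4 + 1656*y^3 + 2453*y^2 + 54*y + 234), Gamma_yyy = (180*y^3 + 1512*y^2 + 2232*y - 432)/(324*y^4 + 1656*y^3 + 2453*y^2 + 54*y + 234)

E = 5/2 + (3/2)*y + (13/36)*y^2; F = 3 + y + y^2; G = 17/4 + 9*y^2
Gamma^k_ij = (1/2) g^{kl} (d_i g_jl + d_j g_il - d_l g_ij), with g^inv = (1/(EG-F^2)) [[G, -F], [-F, E]]
first partials: E_x = 0, E_y = 3/2 + (13/18)*y, F_x = 0, F_y = 1 + 2*y, G_x = 0, G_y = 18*y
D = EG - F^2 = 13/8 + (3/8)*y + (2453/144)*y^2 + (23/2)*y^3 + (9/4)*y^4
expanded: Gamma^x_xx = (G E_x - 2F F_x + F E_y)/(2D), Gamma^x_xy = (G E_y - F G_x)/(2D), Gamma^x_yy = (2G F_y - G G_x - F G_y)/(2D), Gamma^y_xx = (2E F_x - E E_y - F E_x)/(2D), Gamma^y_xy = (E G_x - F E_y)/(2D), Gamma^y_yy = (E G_y - 2F F_y + F G_x)/(2D); substitute and cancel common factors


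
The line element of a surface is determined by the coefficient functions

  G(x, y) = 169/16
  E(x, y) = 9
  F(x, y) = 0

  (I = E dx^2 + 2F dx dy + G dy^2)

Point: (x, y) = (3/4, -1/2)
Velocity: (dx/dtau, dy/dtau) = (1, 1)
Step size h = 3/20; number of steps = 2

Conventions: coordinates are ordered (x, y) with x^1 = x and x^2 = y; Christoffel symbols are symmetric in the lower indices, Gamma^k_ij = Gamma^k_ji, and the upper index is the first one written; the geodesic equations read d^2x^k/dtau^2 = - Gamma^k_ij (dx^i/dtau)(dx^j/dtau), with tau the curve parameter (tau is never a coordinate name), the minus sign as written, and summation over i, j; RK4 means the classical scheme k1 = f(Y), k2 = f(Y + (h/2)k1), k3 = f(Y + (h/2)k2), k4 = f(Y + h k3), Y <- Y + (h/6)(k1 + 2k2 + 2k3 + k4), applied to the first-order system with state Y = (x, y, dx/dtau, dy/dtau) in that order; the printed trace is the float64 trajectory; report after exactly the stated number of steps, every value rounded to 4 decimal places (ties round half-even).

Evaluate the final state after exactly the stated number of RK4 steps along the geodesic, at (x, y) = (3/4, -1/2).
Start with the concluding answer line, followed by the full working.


Answer: x = 1.0500, y = -0.2000, dx/dtau = 1.0000, dy/dtau = 1.0000

f(Y) = (dx/dtau, dy/dtau, -Gamma^x_ij Y'^i Y'^j, -Gamma^y_ij Y'^i Y'^j) with the Gammas evaluated at the stage position; h = 0.150000; intermediate values shown to 6 dp
step 0: x = 0.7500, y = -0.5000, dx/dtau = 1.0000, dy/dtau = 1.0000
step 1:
  k1: at (x, y) = (0.750000, -0.500000), (dx/dtau, dy/dtau) = (1.000000, 1.000000); Gamma_xxx = 0.000000, Gamma_xxy = 0.000000, Gamma_xyy = 0.000000, Gamma_yxx = 0.000000, Gamma_yxy = 0.000000, Gamma_yyy = 0.000000; k1 = (1.000000, 1.000000, 0.000000, 0.000000)
  k2: at (x, y) = (0.825000, -0.425000), (dx/dtau, dy/dtau) = (1.000000, 1.000000); Gamma_xxx = 0.000000, Gamma_xxy = 0.000000, Gamma_xyy = 0.000000, Gamma_yxx = 0.000000, Gamma_yxy = 0.000000, Gamma_yyy = 0.000000; k2 = (1.000000, 1.000000, 0.000000, 0.000000)
  k3: at (x, y) = (0.825000, -0.425000), (dx/dtau, dy/dtau) = (1.000000, 1.000000); Gamma_xxx = 0.000000, Gamma_xxy = 0.000000, Gamma_xyy = 0.000000, Gamma_yxx = 0.000000, Gamma_yxy = 0.000000, Gamma_yyy = 0.000000; k3 = (1.000000, 1.000000, 0.000000, 0.000000)
  k4: at (x, y) = (0.900000, -0.350000), (dx/dtau, dy/dtau) = (1.000000, 1.000000); Gamma_xxx = 0.000000, Gamma_xxy = 0.000000, Gamma_xyy = 0.000000, Gamma_yxx = 0.000000, Gamma_yxy = 0.000000, Gamma_yyy = 0.000000; k4 = (1.000000, 1.000000, 0.000000, 0.000000)
  Y <- Y + (h/6)(k1 + 2k2 + 2k3 + k4): x = 0.9000, y = -0.3500, dx/dtau = 1.0000, dy/dtau = 1.0000
step 2:
  k1: at (x, y) = (0.900000, -0.350000), (dx/dtau, dy/dtau) = (1.000000, 1.000000); Gamma_xxx = 0.000000, Gamma_xxy = 0.000000, Gamma_xyy = 0.000000, Gamma_yxx = 0.000000, Gamma_yxy = 0.000000, Gamma_yyy = 0.000000; k1 = (1.000000, 1.000000, 0.000000, 0.000000)
  k2: at (x, y) = (0.975000, -0.275000), (dx/dtau, dy/dtau) = (1.000000, 1.000000); Gamma_xxx = 0.000000, Gamma_xxy = 0.000000, Gamma_xyy = 0.000000, Gamma_yxx = 0.000000, Gamma_yxy = 0.000000, Gamma_yyy = 0.000000; k2 = (1.000000, 1.000000, 0.000000, 0.000000)
  k3: at (x, y) = (0.975000, -0.275000), (dx/dtau, dy/dtau) = (1.000000, 1.000000); Gamma_xxx = 0.000000, Gamma_xxy = 0.000000, Gamma_xyy = 0.000000, Gamma_yxx = 0.000000, Gamma_yxy = 0.000000, Gamma_yyy = 0.000000; k3 = (1.000000, 1.000000, 0.000000, 0.000000)
  k4: at (x, y) = (1.050000, -0.200000), (dx/dtau, dy/dtau) = (1.000000, 1.000000); Gamma_xxx = 0.000000, Gamma_xxy = 0.000000, Gamma_xyy = 0.000000, Gamma_yxx = 0.000000, Gamma_yxy = 0.000000, Gamma_yyy = 0.000000; k4 = (1.000000, 1.000000, 0.000000, 0.000000)
  Y <- Y + (h/6)(k1 + 2k2 + 2k3 + k4): x = 1.0500, y = -0.2000, dx/dtau = 1.0000, dy/dtau = 1.0000


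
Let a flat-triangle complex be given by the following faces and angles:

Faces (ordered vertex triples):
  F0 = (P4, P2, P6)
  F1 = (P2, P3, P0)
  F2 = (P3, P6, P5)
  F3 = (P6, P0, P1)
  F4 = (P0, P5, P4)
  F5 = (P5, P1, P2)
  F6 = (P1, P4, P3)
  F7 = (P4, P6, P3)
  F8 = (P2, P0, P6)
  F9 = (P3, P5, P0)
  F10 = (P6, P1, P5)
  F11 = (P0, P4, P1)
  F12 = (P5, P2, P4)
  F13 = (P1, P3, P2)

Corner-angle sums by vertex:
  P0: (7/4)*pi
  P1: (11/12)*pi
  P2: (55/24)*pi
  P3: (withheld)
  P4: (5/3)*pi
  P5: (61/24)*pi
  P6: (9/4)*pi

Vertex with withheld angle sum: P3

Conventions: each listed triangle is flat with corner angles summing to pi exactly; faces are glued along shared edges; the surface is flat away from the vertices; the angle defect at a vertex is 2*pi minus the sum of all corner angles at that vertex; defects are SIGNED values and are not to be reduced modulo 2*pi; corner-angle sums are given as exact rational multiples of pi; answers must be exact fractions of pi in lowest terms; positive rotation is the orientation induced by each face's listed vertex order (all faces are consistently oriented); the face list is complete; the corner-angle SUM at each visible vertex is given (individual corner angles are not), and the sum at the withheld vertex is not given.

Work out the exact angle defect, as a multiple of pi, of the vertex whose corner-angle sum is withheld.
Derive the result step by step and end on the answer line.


V = 7, E = 21, F = 14; chi = V - E + F = 0
Gauss-Bonnet: total defect = 2*pi*chi = 0; visible defects sum to (7/12)*pi

Answer: defect(P3) = (-7/12)*pi


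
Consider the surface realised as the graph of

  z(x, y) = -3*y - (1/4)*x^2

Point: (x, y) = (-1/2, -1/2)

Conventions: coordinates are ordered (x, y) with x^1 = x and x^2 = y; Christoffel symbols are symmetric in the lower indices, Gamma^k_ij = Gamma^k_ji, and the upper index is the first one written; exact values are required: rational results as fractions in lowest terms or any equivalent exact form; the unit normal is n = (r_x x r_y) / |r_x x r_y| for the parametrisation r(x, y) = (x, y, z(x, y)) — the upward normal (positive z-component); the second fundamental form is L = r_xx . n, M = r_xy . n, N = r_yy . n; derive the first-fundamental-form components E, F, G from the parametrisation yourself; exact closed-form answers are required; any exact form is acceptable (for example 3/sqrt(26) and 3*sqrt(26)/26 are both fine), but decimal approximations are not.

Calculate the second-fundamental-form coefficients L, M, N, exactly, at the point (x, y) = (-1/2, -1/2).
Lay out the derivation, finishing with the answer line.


z_x = 1/4, z_y = -3, z_xx = -1/2, z_xy = 0, z_yy = 0
E = 17/16, F = -3/4, G = 10; answer radicand W^2 = 161/16
unnormalised second-form numerators: l = -1/2, m = 0, n = 0; L = l/sqrt(161/16), and similarly M = m/sqrt(W^2), N = n/sqrt(W^2)

Answer: L = -2*sqrt(161)/161, M = 0, N = 0


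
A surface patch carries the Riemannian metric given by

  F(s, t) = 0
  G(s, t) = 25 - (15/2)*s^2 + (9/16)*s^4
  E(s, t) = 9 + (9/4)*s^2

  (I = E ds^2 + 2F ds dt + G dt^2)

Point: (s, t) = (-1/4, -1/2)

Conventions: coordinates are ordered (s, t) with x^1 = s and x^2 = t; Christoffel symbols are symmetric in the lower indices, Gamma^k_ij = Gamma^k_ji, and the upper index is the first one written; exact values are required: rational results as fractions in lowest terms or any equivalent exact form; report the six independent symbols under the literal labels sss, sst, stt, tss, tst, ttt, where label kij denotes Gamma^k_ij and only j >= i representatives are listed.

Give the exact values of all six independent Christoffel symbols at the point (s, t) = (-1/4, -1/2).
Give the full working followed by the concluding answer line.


E = 585/64, F = 0, G = 100489/4096 at the point
E_s = -9/8, E_t = 0, F_s = 0, F_t = 0, G_s = 951/256, G_t = 0
EG - F^2 = 58786065/262144;  g^inv = (262144/58786065) * [[100489/4096, 0], [0, 585/64]]
first-kind symbols [ij,l] = (1/2)(d_i g_jl + d_j g_il - d_l g_ij): [ss,s] = E_s/2 = -9/16, [ss,t] = F_s - E_t/2 = 0, [st,s] = E_t/2 = 0, [st,t] = G_s/2 = 951/512, [tt,s] = F_t - G_s/2 = -951/512, [tt,t] = G_t/2 = 0
Gamma^s_ij = (G*[ij,s] - F*[ij,t])/(EG - F^2), Gamma^t_ij = (E*[ij,t] - F*[ij,s])/(EG - F^2)

Answer: Gamma_sss = -4/65, Gamma_sst = 0, Gamma_stt = -317/1560, Gamma_tss = 0, Gamma_tst = 24/317, Gamma_ttt = 0


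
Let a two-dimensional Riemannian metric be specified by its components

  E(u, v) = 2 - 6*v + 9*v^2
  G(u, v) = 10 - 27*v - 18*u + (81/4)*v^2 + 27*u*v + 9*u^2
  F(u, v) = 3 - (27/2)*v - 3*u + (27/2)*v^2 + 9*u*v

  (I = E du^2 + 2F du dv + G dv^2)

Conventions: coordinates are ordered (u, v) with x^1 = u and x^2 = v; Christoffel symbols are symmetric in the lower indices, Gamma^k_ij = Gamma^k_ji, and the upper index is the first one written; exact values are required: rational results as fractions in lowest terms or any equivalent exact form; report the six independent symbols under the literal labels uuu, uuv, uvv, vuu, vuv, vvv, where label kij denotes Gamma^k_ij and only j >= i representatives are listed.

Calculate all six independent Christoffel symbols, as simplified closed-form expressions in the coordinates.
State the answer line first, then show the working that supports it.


Answer: Gamma_uuu = 0, Gamma_uuv = (36*v - 12)/(36*u^2 + 108*u*v - 72*u + 117*v^2 - 132*v + 44), Gamma_uvv = (54*v - 18)/(36*u^2 + 108*u*v - 72*u + 117*v^2 - 132*v + 44), Gamma_vuu = 0, Gamma_vuv = (36*u + 54*v - 36)/(36*u^2 + 108*u*v - 72*u + 117*v^2 - 132*v + 44), Gamma_vvv = (54*u + 81*v - 54)/(36*u^2 + 108*u*v - 72*u + 117*v^2 - 132*v + 44)

E = 2 - 6*v + 9*v^2; F = 3 - (27/2)*v - 3*u + (27/2)*v^2 + 9*u*v; G = 10 - 27*v - 18*u + (81/4)*v^2 + 27*u*v + 9*u^2
Gamma^k_ij = (1/2) g^{kl} (d_i g_jl + d_j g_il - d_l g_ij), with g^inv = (1/(EG-F^2)) [[G, -F], [-F, E]]
first partials: E_u = 0, E_v = -6 + 18*v, F_u = -3 + 9*v, F_v = -27/2 + 27*v + 9*u, G_u = -18 + 27*v + 18*u, G_v = -27 + (81/2)*v + 27*u
D = EG - F^2 = 11 - 33*v - 18*u + (117/4)*v^2 + 27*u*v + 9*u^2
expanded: Gamma^u_uu = (G E_u - 2F F_u + F E_v)/(2D), Gamma^u_uv = (G E_v - F G_u)/(2D), Gamma^u_vv = (2G F_v - G G_u - F G_v)/(2D), Gamma^v_uu = (2E F_u - E E_v - F E_u)/(2D), Gamma^v_uv = (E G_u - F E_v)/(2D), Gamma^v_vv = (E G_v - 2F F_v + F G_u)/(2D); substitute and cancel common factors


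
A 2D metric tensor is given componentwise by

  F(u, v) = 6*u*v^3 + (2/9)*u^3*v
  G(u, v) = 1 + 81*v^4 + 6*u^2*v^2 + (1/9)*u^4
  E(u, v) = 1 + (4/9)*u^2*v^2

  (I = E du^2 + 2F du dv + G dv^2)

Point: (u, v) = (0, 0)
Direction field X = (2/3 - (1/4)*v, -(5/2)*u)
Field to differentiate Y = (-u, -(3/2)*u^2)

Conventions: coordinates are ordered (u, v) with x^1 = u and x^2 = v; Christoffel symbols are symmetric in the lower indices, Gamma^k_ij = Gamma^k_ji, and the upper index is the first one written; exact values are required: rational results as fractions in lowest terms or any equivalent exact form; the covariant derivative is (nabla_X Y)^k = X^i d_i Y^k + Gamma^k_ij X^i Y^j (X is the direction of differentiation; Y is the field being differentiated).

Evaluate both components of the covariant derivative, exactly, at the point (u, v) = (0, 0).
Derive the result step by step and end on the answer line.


E = 1, F = 0, G = 1 at the point
E_u = 0, E_v = 0, F_u = 0, F_v = 0, G_u = 0, G_v = 0
EG - F^2 = 1;  g^inv = (1) * [[1, 0], [0, 1]]
first-kind symbols [ij,l] = (1/2)(d_i g_jl + d_j g_il - d_l g_ij): [uu,u] = E_u/2 = 0, [uu,v] = F_u - E_v/2 = 0, [uv,u] = E_v/2 = 0, [uv,v] = G_u/2 = 0, [vv,u] = F_v - G_u/2 = 0, [vv,v] = G_v/2 = 0
Gamma^u_ij = (G*[ij,u] - F*[ij,v])/(EG - F^2), Gamma^v_ij = (E*[ij,v] - F*[ij,u])/(EG - F^2)
Gamma_uuu = 0, Gamma_uuv = 0, Gamma_uvv = 0, Gamma_vuu = 0, Gamma_vuv = 0, Gamma_vvv = 0
X = (2/3, 0), Y = (0, 0) at the point

Answer: (nabla_X Y)^u = -2/3, (nabla_X Y)^v = 0


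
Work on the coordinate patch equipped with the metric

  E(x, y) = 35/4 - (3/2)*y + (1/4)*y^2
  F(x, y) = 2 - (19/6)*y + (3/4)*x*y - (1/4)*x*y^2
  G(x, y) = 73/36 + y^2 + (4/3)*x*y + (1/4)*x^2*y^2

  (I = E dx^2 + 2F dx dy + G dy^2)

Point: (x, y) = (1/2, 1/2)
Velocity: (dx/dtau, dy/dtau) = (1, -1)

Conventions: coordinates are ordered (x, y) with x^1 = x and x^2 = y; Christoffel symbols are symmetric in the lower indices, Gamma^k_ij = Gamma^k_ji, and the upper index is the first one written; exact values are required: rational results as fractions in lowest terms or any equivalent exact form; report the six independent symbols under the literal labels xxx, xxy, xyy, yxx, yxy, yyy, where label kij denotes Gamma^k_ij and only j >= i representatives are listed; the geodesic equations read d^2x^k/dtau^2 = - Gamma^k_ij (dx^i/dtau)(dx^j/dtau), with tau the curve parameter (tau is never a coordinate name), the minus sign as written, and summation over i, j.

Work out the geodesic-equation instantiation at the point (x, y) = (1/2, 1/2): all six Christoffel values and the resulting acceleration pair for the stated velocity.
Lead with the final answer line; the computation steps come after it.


Answer: Gamma_xxx = -2475/96076, Gamma_xxy = -17055/192152, Gamma_xyy = -167995/384304, Gamma_yxx = 17415/48038, Gamma_yxy = 15195/96076, Gamma_yyy = 81567/192152; accelerations (d^2x/dtau^2, d^2y/dtau^2) = (109675/384304, -90447/192152)

E = 129/16, F = 55/96, G = 1513/576 at the point
E_x = 0, E_y = -5/4, F_x = 5/16, F_y = -35/12, G_x = 35/48, G_y = 83/48
EG - F^2 = 24019/1152;  g^inv = (1152/24019) * [[1513/576, -55/96], [-55/96, 129/16]]
first-kind symbols [ij,l] = (1/2)(d_i g_jl + d_j g_il - d_l g_ij): [xx,x] = E_x/2 = 0, [xx,y] = F_x - E_y/2 = 15/16, [xy,x] = E_y/2 = -5/8, [xy,y] = G_x/2 = 35/96, [yy,x] = F_y - G_x/2 = -105/32, [yy,y] = G_y/2 = 83/96
Gamma^x_ij = (G*[ij,x] - F*[ij,y])/(EG - F^2), Gamma^y_ij = (E*[ij,y] - F*[ij,x])/(EG - F^2)
Gamma_xxx = -2475/96076, Gamma_xxy = -17055/192152, Gamma_xyy = -167995/384304, Gamma_yxx = 17415/48038, Gamma_yxy = 15195/96076, Gamma_yyy = 81567/192152
d^2x/dtau^2 = -(Gamma_xxx*(1)^2 + 2*Gamma_xxy*(1)*(-1) + Gamma_xyy*(-1)^2) = 109675/384304
d^2y/dtau^2 = -(Gamma_yxx*(1)^2 + 2*Gamma_yxy*(1)*(-1) + Gamma_yyy*(-1)^2) = -90447/192152


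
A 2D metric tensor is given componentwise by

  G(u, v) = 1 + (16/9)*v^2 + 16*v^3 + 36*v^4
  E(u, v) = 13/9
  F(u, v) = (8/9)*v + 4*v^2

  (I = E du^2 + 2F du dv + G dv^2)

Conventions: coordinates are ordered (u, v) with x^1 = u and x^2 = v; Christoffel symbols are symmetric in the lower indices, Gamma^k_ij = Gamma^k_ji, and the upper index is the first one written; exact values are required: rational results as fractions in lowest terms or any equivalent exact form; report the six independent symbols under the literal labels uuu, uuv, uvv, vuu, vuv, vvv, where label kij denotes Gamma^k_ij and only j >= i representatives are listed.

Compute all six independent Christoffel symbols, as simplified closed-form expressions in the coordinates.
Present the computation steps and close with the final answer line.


E = 13/9; F = (8/9)*v + 4*v^2; G = 1 + (16/9)*v^2 + 16*v^3 + 36*v^4
Gamma^k_ij = (1/2) g^{kl} (d_i g_jl + d_j g_il - d_l g_ij), with g^inv = (1/(EG-F^2)) [[G, -F], [-F, E]]
first partials: E_u = 0, E_v = 0, F_u = 0, F_v = 8/9 + 8*v, G_u = 0, G_v = (32/9)*v + 48*v^2 + 144*v^3
D = EG - F^2 = 13/9 + (16/9)*v^2 + 16*v^3 + 36*v^4
expanded: Gamma^u_uu = (G E_u - 2F F_u + F E_v)/(2D), Gamma^u_uv = (G E_v - F G_u)/(2D), Gamma^u_vv = (2G F_v - G G_u - F G_v)/(2D), Gamma^v_uu = (2E F_u - E E_v - F E_u)/(2D), Gamma^v_uv = (E G_u - F E_v)/(2D), Gamma^v_vv = (E G_v - 2F F_v + F G_u)/(2D); substitute and cancel common factors

Answer: Gamma_uuu = 0, Gamma_uuv = 0, Gamma_uvv = (72*v + 8)/(324*v^4 + 144*v^3 + 16*v^2 + 13), Gamma_vuu = 0, Gamma_vuv = 0, Gamma_vvv = (648*v^3 + 216*v^2 + 16*v)/(324*v^4 + 144*v^3 + 16*v^2 + 13)


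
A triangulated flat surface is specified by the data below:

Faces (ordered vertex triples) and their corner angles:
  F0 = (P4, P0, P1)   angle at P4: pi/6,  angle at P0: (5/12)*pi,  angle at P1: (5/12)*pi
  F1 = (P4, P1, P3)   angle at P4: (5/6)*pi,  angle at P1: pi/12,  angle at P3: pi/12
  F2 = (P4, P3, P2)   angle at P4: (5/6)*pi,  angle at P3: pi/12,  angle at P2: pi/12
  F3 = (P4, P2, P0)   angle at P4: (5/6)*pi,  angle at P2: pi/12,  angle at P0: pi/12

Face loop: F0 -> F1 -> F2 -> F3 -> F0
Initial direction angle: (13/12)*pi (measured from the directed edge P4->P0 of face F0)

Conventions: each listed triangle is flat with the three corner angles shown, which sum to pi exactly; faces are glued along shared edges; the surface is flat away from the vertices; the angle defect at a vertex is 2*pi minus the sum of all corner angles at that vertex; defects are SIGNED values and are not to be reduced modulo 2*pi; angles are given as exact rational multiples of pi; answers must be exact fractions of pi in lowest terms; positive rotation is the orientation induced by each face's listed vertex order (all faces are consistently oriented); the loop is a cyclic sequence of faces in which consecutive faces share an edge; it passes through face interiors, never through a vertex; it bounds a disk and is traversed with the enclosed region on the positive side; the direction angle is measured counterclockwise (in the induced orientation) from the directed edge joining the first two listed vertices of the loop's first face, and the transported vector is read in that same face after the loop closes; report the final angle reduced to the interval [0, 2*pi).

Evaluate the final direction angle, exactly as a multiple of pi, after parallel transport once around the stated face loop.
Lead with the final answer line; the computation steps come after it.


Answer: final direction angle = (5/12)*pi

enclosed vertex P4: corner angles sum to (8/3)*pi, defect = 2*pi - (8/3)*pi = (-2/3)*pi
the rotation equals the total enclosed defect, so the final angle is initial + defects (mod 2*pi)
final angle = (13/12)*pi - (2/3)*pi = (5/12)*pi (mod 2*pi)


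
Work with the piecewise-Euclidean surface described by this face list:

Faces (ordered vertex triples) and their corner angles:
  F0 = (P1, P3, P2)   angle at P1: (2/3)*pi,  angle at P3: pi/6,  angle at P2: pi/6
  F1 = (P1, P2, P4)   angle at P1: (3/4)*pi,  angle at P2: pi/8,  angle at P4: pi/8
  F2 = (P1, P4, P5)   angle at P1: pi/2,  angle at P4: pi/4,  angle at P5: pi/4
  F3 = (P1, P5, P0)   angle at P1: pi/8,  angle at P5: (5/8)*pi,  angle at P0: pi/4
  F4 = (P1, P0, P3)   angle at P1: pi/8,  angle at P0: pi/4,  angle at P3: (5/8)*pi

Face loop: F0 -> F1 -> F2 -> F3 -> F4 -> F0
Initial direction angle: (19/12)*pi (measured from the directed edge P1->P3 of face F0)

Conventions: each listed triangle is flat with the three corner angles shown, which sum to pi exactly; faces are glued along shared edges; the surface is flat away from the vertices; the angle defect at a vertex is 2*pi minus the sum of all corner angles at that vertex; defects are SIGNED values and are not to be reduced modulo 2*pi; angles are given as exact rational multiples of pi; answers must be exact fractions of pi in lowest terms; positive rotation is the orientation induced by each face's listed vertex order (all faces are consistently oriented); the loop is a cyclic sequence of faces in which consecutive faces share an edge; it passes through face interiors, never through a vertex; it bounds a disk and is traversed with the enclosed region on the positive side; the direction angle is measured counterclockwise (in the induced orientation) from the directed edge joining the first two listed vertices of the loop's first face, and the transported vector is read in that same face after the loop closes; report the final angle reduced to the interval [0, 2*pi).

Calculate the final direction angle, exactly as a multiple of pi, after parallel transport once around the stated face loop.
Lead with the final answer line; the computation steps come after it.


Answer: final direction angle = (17/12)*pi

enclosed vertex P1: corner angles sum to (13/6)*pi, defect = 2*pi - (13/6)*pi = -pi/6
adding the enclosed defects to the starting angle (mod 2*pi, induced orientation) gives the holonomy
final angle = (19/12)*pi - pi/6 = (17/12)*pi (mod 2*pi)


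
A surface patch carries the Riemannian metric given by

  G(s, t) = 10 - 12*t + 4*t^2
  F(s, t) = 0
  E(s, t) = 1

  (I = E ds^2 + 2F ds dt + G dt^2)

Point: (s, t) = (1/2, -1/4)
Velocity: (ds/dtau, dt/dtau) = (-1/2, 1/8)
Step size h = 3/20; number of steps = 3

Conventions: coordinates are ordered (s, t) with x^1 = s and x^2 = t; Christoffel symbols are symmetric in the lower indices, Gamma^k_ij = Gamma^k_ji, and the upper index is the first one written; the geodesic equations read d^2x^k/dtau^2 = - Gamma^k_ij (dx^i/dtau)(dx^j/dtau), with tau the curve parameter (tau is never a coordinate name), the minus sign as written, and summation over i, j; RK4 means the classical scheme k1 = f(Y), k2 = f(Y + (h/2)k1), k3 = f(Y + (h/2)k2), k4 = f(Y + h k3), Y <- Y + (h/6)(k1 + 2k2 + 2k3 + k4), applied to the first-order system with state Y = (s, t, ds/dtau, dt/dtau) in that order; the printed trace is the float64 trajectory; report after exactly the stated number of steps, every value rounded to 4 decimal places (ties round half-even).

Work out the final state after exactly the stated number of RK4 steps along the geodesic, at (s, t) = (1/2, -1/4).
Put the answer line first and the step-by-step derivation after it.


Answer: s = 0.2750, t = -0.1929, ds/dtau = -0.5000, dt/dtau = 0.1289

f(Y) = (ds/dtau, dt/dtau, -Gamma^s_ij Y'^i Y'^j, -Gamma^t_ij Y'^i Y'^j) with the Gammas evaluated at the stage position; h = 0.150000; intermediate values shown to 6 dp
step 0: s = 0.5000, t = -0.2500, ds/dtau = -0.5000, dt/dtau = 0.1250
step 1:
  k1: at (s, t) = (0.500000, -0.250000), (ds/dtau, dt/dtau) = (-0.500000, 0.125000); Gamma_sss = 0.000000, Gamma_sst = 0.000000, Gamma_stt = 0.000000, Gamma_tss = 0.000000, Gamma_tst = 0.000000, Gamma_ttt = -0.528302; k1 = (-0.500000, 0.125000, 0.000000, 0.008255)
  k2: at (s, t) = (0.462500, -0.240625), (ds/dtau, dt/dtau) = (-0.500000, 0.125619); Gamma_sss = 0.000000, Gamma_sst = 0.000000, Gamma_stt = 0.000000, Gamma_tss = 0.000000, Gamma_tst = 0.000000, Gamma_ttt = -0.530715; k2 = (-0.500000, 0.125619, 0.000000, 0.008375)
  k3: at (s, t) = (0.462500, -0.240579), (ds/dtau, dt/dtau) = (-0.500000, 0.125628); Gamma_sss = 0.000000, Gamma_sst = 0.000000, Gamma_stt = 0.000000, Gamma_tss = 0.000000, Gamma_tst = 0.000000, Gamma_ttt = -0.530727; k3 = (-0.500000, 0.125628, 0.000000, 0.008376)
  k4: at (s, t) = (0.425000, -0.231156), (ds/dtau, dt/dtau) = (-0.500000, 0.126256); Gamma_sss = 0.000000, Gamma_sst = 0.000000, Gamma_stt = 0.000000, Gamma_tss = 0.000000, Gamma_tst = 0.000000, Gamma_ttt = -0.533172; k4 = (-0.500000, 0.126256, 0.000000, 0.008499)
  Y <- Y + (h/6)(k1 + 2k2 + 2k3 + k4): s = 0.4250, t = -0.2312, ds/dtau = -0.5000, dt/dtau = 0.1263
step 2:
  k1: at (s, t) = (0.425000, -0.231156), (ds/dtau, dt/dtau) = (-0.500000, 0.126256); Gamma_sss = 0.000000, Gamma_sst = 0.000000, Gamma_stt = 0.000000, Gamma_tss = 0.000000, Gamma_tst = 0.000000, Gamma_ttt = -0.533172; k1 = (-0.500000, 0.126256, 0.000000, 0.008499)
  k2: at (s, t) = (0.387500, -0.221687), (ds/dtau, dt/dtau) = (-0.500000, 0.126894); Gamma_sss = 0.000000, Gamma_sst = 0.000000, Gamma_stt = 0.000000, Gamma_tss = 0.000000, Gamma_tst = 0.000000, Gamma_ttt = -0.535649; k2 = (-0.500000, 0.126894, 0.000000, 0.008625)
  k3: at (s, t) = (0.387500, -0.221639), (ds/dtau, dt/dtau) = (-0.500000, 0.126903); Gamma_sss = 0.000000, Gamma_sst = 0.000000, Gamma_stt = 0.000000, Gamma_tss = 0.000000, Gamma_tst = 0.000000, Gamma_ttt = -0.535662; k3 = (-0.500000, 0.126903, 0.000000, 0.008627)
  k4: at (s, t) = (0.350000, -0.212121), (ds/dtau, dt/dtau) = (-0.500000, 0.127550); Gamma_sss = 0.000000, Gamma_sst = 0.000000, Gamma_stt = 0.000000, Gamma_tss = 0.000000, Gamma_tst = 0.000000, Gamma_ttt = -0.538173; k4 = (-0.500000, 0.127550, 0.000000, 0.008756)
  Y <- Y + (h/6)(k1 + 2k2 + 2k3 + k4): s = 0.3500, t = -0.2121, ds/dtau = -0.5000, dt/dtau = 0.1276
step 3:
  k1: at (s, t) = (0.350000, -0.212121), (ds/dtau, dt/dtau) = (-0.500000, 0.127550); Gamma_sss = 0.000000, Gamma_sst = 0.000000, Gamma_stt = 0.000000, Gamma_tss = 0.000000, Gamma_tst = 0.000000, Gamma_ttt = -0.538173; k1 = (-0.500000, 0.127550, 0.000000, 0.008756)
  k2: at (s, t) = (0.312500, -0.202555), (ds/dtau, dt/dtau) = (-0.500000, 0.128207); Gamma_sss = 0.000000, Gamma_sst = 0.000000, Gamma_stt = 0.000000, Gamma_tss = 0.000000, Gamma_tst = 0.000000, Gamma_ttt = -0.540718; k2 = (-0.500000, 0.128207, 0.000000, 0.008888)
  k3: at (s, t) = (0.312500, -0.202506), (ds/dtau, dt/dtau) = (-0.500000, 0.128217); Gamma_sss = 0.000000, Gamma_sst = 0.000000, Gamma_stt = 0.000000, Gamma_tss = 0.000000, Gamma_tst = 0.000000, Gamma_ttt = -0.540731; k3 = (-0.500000, 0.128217, 0.000000, 0.008889)
  k4: at (s, t) = (0.275000, -0.192889), (ds/dtau, dt/dtau) = (-0.500000, 0.128884); Gamma_sss = 0.000000, Gamma_sst = 0.000000, Gamma_stt = 0.000000, Gamma_tss = 0.000000, Gamma_tst = 0.000000, Gamma_ttt = -0.543311; k4 = (-0.500000, 0.128884, 0.000000, 0.009025)
  Y <- Y + (h/6)(k1 + 2k2 + 2k3 + k4): s = 0.2750, t = -0.1929, ds/dtau = -0.5000, dt/dtau = 0.1289


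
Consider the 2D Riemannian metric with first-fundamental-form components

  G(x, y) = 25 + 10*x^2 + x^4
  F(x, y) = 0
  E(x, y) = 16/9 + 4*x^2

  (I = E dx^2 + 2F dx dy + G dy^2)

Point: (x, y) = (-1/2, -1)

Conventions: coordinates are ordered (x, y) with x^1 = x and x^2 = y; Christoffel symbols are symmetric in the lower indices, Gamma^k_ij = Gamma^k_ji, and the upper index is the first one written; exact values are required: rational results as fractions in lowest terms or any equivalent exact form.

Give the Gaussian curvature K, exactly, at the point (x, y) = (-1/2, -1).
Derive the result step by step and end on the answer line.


E = 25/9, F = 0, G = 441/16, EG - F^2 = 1225/16 at the point
E_x = -4, E_y = 0, F_x = 0, F_y = 0, G_x = -21/2, G_y = 0
E_yy = 0, F_xy = 0, G_xx = 23
K follows from Brioschi's formula, (det M1 - det M2)/(EG - F^2)^2.
M1 = [[-E_yy/2 + F_xy - G_xx/2, E_x/2, F_x - E_y/2], [F_y - G_x/2, E, F], [G_y/2, F, G]] = [[-23/2, -2, 0], [21/4, 25/9, 0], [0, 0, 441/16]]; det M1 = -9457/16
M2 = [[0, E_y/2, G_x/2], [E_y/2, E, F], [G_x/2, F, G]] = [[0, 0, -21/4], [0, 25/9, 0], [-21/4, 0, 441/16]]; det M2 = -1225/16
det M1 - det M2 = -1029/2; K = -1029/2 / (1225/16)^2 = -384/4375

Answer: K = -384/4375


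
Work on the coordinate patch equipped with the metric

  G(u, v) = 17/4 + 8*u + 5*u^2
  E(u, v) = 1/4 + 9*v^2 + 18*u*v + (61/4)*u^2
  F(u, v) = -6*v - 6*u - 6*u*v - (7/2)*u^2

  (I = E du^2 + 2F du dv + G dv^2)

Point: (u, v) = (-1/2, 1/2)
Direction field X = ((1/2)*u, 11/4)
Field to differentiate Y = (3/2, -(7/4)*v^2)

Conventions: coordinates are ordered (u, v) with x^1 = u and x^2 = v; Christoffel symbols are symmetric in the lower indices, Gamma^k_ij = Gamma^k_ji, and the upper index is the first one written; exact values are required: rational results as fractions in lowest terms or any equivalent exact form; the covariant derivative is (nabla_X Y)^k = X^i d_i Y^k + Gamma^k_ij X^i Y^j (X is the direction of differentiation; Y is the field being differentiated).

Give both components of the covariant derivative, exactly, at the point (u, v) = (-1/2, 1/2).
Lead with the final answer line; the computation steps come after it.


Answer: (nabla_X Y)^u = 4731/2384, (nabla_X Y)^v = -143/4768

E = 29/16, F = 5/8, G = 3/2 at the point
E_u = -25/4, E_v = 0, F_u = -11/2, F_v = -3, G_u = 3, G_v = 0
EG - F^2 = 149/64;  g^inv = (64/149) * [[3/2, -5/8], [-5/8, 29/16]]
first-kind symbols [ij,l] = (1/2)(d_i g_jl + d_j g_il - d_l g_ij): [uu,u] = E_u/2 = -25/8, [uu,v] = F_u - E_v/2 = -11/2, [uv,u] = E_v/2 = 0, [uv,v] = G_u/2 = 3/2, [vv,u] = F_v - G_u/2 = -9/2, [vv,v] = G_v/2 = 0
Gamma^u_ij = (G*[ij,u] - F*[ij,v])/(EG - F^2), Gamma^v_ij = (E*[ij,v] - F*[ij,u])/(EG - F^2)
Gamma_uuu = -80/149, Gamma_uuv = -60/149, Gamma_uvv = -432/149, Gamma_vuu = -513/149, Gamma_vuv = 174/149, Gamma_vvv = 180/149
X = (-1/4, 11/4), Y = (3/2, -7/16) at the point


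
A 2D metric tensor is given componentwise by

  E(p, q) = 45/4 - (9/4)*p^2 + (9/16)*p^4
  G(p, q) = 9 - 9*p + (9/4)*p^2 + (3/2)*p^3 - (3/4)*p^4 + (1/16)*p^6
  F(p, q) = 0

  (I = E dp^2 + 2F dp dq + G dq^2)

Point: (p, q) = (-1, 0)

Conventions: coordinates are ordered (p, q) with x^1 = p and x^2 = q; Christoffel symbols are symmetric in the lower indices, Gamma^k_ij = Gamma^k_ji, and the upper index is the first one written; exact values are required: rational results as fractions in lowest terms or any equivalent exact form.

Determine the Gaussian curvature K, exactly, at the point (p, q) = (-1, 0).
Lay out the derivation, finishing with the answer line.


E = 153/16, F = 0, G = 289/16, EG - F^2 = 44217/256 at the point
E_p = 9/4, E_q = 0, F_p = 0, F_q = 0, G_p = -51/8, G_q = 0
E_qq = 0, F_pq = 0, G_pp = -93/8
Brioschi: K = (det M1 - det M2) / (EG - F^2)^2 with the standard first/second-derivative matrices M1, M2.
M1 = [[-E_qq/2 + F_pq - G_pp/2, E_p/2, F_p - E_q/2], [F_q - G_p/2, E, F], [G_q/2, F, G]] = [[93/16, 9/8, 0], [51/16, 153/16, 0], [0, 0, 289/16]]; det M1 = 3846879/4096
M2 = [[0, E_q/2, G_p/2], [E_q/2, E, F], [G_p/2, F, G]] = [[0, 0, -51/16], [0, 153/16, 0], [-51/16, 0, 289/16]]; det M2 = -397953/4096
det M1 - det M2 = 132651/128; K = 132651/128 / (44217/256)^2 = 512/14739

Answer: K = 512/14739


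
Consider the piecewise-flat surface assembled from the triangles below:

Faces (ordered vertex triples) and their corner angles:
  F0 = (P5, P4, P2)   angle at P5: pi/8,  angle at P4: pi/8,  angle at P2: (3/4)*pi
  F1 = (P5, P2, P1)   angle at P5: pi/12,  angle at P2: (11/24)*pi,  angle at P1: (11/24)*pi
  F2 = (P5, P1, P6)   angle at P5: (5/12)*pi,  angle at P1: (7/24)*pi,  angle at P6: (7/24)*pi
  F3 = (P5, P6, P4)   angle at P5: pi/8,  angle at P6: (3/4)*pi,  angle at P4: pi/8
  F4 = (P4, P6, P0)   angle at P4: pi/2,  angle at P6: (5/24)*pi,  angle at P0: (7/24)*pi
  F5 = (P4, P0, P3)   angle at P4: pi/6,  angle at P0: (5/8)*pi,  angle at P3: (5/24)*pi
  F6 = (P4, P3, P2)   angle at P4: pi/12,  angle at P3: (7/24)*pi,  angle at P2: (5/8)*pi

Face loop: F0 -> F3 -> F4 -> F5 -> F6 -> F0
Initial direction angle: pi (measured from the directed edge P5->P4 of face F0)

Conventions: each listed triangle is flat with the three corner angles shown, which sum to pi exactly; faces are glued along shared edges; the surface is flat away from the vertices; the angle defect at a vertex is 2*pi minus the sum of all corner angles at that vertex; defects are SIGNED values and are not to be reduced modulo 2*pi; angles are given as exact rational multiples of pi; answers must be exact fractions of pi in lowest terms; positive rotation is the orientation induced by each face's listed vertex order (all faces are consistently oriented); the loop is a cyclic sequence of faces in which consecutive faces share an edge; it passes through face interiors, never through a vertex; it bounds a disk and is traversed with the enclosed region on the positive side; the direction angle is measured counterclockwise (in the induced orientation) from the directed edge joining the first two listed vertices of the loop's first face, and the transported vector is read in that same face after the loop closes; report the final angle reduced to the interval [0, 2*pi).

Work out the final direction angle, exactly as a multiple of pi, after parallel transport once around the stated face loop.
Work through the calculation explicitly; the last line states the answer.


enclosed vertex P4: corner angles sum to pi, defect = 2*pi - pi = pi
the rotation equals the total enclosed defect, so the final angle is initial + defects (mod 2*pi)
final angle = pi + pi = 0 (mod 2*pi)

Answer: final direction angle = 0


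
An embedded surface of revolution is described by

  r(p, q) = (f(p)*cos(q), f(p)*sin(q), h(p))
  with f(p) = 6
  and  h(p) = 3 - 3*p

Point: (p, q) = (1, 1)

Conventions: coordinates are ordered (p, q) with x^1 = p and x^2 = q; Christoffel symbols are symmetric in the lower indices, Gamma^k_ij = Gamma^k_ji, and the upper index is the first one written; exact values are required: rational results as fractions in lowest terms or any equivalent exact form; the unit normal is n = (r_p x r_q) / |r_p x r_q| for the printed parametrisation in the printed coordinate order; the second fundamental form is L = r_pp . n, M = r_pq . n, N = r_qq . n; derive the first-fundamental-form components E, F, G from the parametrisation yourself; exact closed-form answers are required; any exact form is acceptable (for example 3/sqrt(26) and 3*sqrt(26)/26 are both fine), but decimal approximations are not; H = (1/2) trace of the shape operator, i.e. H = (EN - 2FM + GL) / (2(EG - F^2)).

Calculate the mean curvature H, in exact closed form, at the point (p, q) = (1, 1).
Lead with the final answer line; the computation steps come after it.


Answer: H = -1/12

f = 6, f' = 0, f'' = 0, h' = -3, h'' = 0
E = 9, F = 0, G = 36; answer radicand W^2 = 9
unnormalised second-form numerators: l = 0, m = 0, n = -18; L = l/sqrt(9), and similarly M = m/sqrt(W^2), N = n/sqrt(W^2)
H = (E*n - 2*F*m + G*l) / (2*(EG - F^2)*sqrt(W^2)); E*n - 2*F*m + G*l = -162, EG - F^2 = 324, so H = (-1/4)/sqrt(9)
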